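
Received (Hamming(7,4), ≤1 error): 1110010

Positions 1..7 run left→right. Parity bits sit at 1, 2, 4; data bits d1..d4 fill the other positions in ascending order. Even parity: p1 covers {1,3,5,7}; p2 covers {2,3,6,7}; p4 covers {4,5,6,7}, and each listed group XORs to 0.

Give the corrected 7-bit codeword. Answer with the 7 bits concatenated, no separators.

s1 (pos 1,3,5,7): 1⊕1⊕0⊕0 = 0
s2 (pos 2,3,6,7): 1⊕1⊕1⊕0 = 1
s4 (pos 4,5,6,7): 0⊕0⊕1⊕0 = 1
Syndrome s4…s1 = 110 → error at position 6.
Flip position 6: 1110010 → 1110000

1110000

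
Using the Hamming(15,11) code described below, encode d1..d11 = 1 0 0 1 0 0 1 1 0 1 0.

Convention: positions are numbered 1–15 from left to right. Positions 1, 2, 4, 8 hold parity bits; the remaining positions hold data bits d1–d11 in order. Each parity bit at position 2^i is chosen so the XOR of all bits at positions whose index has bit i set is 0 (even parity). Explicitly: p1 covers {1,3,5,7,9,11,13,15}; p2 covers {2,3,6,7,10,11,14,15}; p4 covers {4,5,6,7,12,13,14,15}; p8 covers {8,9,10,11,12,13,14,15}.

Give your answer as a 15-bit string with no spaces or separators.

101100110011010

Place data at non-parity positions: p1 p2 1 p4 0 0 1 p8 0 0 1 1 0 1 0
p1 (pos 1,3,5,7,9,11,13,15): XOR of data positions = 1⊕0⊕1⊕0⊕1⊕0⊕0 = 1
p2 (pos 2,3,6,7,10,11,14,15): XOR of data positions = 1⊕0⊕1⊕0⊕1⊕1⊕0 = 0
p4 (pos 4,5,6,7,12,13,14,15): XOR of data positions = 0⊕0⊕1⊕1⊕0⊕1⊕0 = 1
p8 (pos 8,9,10,11,12,13,14,15): XOR of data positions = 0⊕0⊕1⊕1⊕0⊕1⊕0 = 1
Codeword: 101100110011010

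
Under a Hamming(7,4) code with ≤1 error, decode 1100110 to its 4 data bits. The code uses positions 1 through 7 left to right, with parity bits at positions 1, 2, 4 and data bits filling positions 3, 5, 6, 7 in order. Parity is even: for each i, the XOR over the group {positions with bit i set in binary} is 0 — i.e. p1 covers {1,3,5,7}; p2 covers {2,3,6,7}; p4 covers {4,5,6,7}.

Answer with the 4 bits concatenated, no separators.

s1 (pos 1,3,5,7): 1⊕0⊕1⊕0 = 0
s2 (pos 2,3,6,7): 1⊕0⊕1⊕0 = 0
s4 (pos 4,5,6,7): 0⊕1⊕1⊕0 = 0
Syndrome s4…s1 = 000 → no error.
Read data bits from positions 3,5,6,7: 0110

0110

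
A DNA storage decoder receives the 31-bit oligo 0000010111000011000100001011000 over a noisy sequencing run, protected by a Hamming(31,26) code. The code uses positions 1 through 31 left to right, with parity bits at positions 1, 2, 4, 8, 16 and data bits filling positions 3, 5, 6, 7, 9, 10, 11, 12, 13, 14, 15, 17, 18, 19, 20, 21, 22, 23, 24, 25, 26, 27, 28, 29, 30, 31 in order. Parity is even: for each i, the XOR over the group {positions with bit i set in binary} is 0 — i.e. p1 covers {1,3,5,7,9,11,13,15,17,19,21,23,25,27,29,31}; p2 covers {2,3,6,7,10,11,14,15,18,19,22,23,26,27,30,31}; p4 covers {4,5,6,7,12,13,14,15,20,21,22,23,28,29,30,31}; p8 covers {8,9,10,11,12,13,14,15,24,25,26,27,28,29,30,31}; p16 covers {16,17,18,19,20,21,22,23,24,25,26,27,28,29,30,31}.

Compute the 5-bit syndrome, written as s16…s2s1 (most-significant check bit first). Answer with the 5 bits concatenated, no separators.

11000

s1 (pos 1,3,5,7,9,11,13,15,17,19,21,23,25,27,29,31): 0⊕0⊕0⊕0⊕1⊕0⊕0⊕1⊕0⊕0⊕0⊕0⊕1⊕1⊕0⊕0 = 0
s2 (pos 2,3,6,7,10,11,14,15,18,19,22,23,26,27,30,31): 0⊕0⊕1⊕0⊕1⊕0⊕0⊕1⊕0⊕0⊕0⊕0⊕0⊕1⊕0⊕0 = 0
s4 (pos 4,5,6,7,12,13,14,15,20,21,22,23,28,29,30,31): 0⊕0⊕1⊕0⊕0⊕0⊕0⊕1⊕1⊕0⊕0⊕0⊕1⊕0⊕0⊕0 = 0
s8 (pos 8,9,10,11,12,13,14,15,24,25,26,27,28,29,30,31): 1⊕1⊕1⊕0⊕0⊕0⊕0⊕1⊕0⊕1⊕0⊕1⊕1⊕0⊕0⊕0 = 1
s16 (pos 16,17,18,19,20,21,22,23,24,25,26,27,28,29,30,31): 1⊕0⊕0⊕0⊕1⊕0⊕0⊕0⊕0⊕1⊕0⊕1⊕1⊕0⊕0⊕0 = 1
Syndrome s16…s1 = 11000 → error at position 24.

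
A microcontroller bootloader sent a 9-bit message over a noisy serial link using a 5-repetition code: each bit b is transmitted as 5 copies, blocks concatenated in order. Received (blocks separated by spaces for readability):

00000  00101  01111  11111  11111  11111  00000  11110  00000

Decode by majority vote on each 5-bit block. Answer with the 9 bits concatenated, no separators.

Block 1 (00000): 0 ones → 0
Block 2 (00101): 2 ones → 0
Block 3 (01111): 4 ones → 1
Block 4 (11111): 5 ones → 1
Block 5 (11111): 5 ones → 1
Block 6 (11111): 5 ones → 1
Block 7 (00000): 0 ones → 0
Block 8 (11110): 4 ones → 1
Block 9 (00000): 0 ones → 0

001111010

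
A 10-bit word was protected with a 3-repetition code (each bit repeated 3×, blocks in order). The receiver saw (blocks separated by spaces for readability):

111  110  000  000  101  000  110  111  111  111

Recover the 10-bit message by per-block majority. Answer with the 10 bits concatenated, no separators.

1100101111

Block 1 (111): 3 ones → 1
Block 2 (110): 2 ones → 1
Block 3 (000): 0 ones → 0
Block 4 (000): 0 ones → 0
Block 5 (101): 2 ones → 1
Block 6 (000): 0 ones → 0
Block 7 (110): 2 ones → 1
Block 8 (111): 3 ones → 1
Block 9 (111): 3 ones → 1
Block 10 (111): 3 ones → 1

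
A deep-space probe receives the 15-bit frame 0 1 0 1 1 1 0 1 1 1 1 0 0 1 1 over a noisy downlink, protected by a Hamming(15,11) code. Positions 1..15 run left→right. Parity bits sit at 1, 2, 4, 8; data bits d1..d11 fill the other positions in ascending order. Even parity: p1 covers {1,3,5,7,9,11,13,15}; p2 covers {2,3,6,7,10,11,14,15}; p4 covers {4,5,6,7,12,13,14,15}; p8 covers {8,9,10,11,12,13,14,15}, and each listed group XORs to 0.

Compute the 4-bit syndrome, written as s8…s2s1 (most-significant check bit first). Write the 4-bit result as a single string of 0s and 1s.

0100

s1 (pos 1,3,5,7,9,11,13,15): 0⊕0⊕1⊕0⊕1⊕1⊕0⊕1 = 0
s2 (pos 2,3,6,7,10,11,14,15): 1⊕0⊕1⊕0⊕1⊕1⊕1⊕1 = 0
s4 (pos 4,5,6,7,12,13,14,15): 1⊕1⊕1⊕0⊕0⊕0⊕1⊕1 = 1
s8 (pos 8,9,10,11,12,13,14,15): 1⊕1⊕1⊕1⊕0⊕0⊕1⊕1 = 0
Syndrome s8…s1 = 0100 → error at position 4.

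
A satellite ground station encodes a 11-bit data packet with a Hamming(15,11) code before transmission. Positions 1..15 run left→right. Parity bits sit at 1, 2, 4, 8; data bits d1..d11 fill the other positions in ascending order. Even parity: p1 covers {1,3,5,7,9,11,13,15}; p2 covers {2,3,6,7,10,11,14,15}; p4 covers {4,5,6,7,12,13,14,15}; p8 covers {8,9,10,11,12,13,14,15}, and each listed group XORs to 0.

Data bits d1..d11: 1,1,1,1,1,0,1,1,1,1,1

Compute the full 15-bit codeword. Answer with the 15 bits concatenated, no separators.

Place data at non-parity positions: p1 p2 1 p4 1 1 1 p8 1 0 1 1 1 1 1
p1 (pos 1,3,5,7,9,11,13,15): XOR of data positions = 1⊕1⊕1⊕1⊕1⊕1⊕1 = 1
p2 (pos 2,3,6,7,10,11,14,15): XOR of data positions = 1⊕1⊕1⊕0⊕1⊕1⊕1 = 0
p4 (pos 4,5,6,7,12,13,14,15): XOR of data positions = 1⊕1⊕1⊕1⊕1⊕1⊕1 = 1
p8 (pos 8,9,10,11,12,13,14,15): XOR of data positions = 1⊕0⊕1⊕1⊕1⊕1⊕1 = 0
Codeword: 101111101011111

101111101011111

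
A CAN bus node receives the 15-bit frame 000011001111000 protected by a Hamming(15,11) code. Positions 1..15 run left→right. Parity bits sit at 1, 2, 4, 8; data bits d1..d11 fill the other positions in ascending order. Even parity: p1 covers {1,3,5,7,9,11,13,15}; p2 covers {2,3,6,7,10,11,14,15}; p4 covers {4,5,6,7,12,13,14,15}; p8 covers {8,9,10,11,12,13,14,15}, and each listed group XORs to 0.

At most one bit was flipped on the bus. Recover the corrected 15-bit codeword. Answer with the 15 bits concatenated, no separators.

s1 (pos 1,3,5,7,9,11,13,15): 0⊕0⊕1⊕0⊕1⊕1⊕0⊕0 = 1
s2 (pos 2,3,6,7,10,11,14,15): 0⊕0⊕1⊕0⊕1⊕1⊕0⊕0 = 1
s4 (pos 4,5,6,7,12,13,14,15): 0⊕1⊕1⊕0⊕1⊕0⊕0⊕0 = 1
s8 (pos 8,9,10,11,12,13,14,15): 0⊕1⊕1⊕1⊕1⊕0⊕0⊕0 = 0
Syndrome s8…s1 = 0111 → error at position 7.
Flip position 7: 000011001111000 → 000011101111000

000011101111000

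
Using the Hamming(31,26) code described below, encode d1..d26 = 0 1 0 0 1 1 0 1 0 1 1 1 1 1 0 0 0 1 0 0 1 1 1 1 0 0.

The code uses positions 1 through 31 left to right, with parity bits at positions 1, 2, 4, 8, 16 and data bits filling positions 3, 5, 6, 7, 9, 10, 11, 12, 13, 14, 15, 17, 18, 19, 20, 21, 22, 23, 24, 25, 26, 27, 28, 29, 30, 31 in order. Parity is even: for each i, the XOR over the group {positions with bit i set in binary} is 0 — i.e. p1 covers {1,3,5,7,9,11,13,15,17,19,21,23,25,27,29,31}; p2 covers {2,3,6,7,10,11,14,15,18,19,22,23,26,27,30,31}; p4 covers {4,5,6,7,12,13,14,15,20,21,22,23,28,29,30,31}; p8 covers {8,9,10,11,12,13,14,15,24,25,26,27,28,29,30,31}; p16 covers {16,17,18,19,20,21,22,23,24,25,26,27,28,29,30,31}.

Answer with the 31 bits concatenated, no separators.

Place data at non-parity positions: p1 p2 0 p4 1 0 0 p8 1 1 0 1 0 1 1 p16 1 1 1 0 0 0 1 0 0 1 1 1 1 0 0
p1 (pos 1,3,5,7,9,11,13,15,17,19,21,23,25,27,29,31): XOR of data positions = 0⊕1⊕0⊕1⊕0⊕0⊕1⊕1⊕1⊕0⊕1⊕0⊕1⊕1⊕0 = 0
p2 (pos 2,3,6,7,10,11,14,15,18,19,22,23,26,27,30,31): XOR of data positions = 0⊕0⊕0⊕1⊕0⊕1⊕1⊕1⊕1⊕0⊕1⊕1⊕1⊕0⊕0 = 0
p4 (pos 4,5,6,7,12,13,14,15,20,21,22,23,28,29,30,31): XOR of data positions = 1⊕0⊕0⊕1⊕0⊕1⊕1⊕0⊕0⊕0⊕1⊕1⊕1⊕0⊕0 = 1
p8 (pos 8,9,10,11,12,13,14,15,24,25,26,27,28,29,30,31): XOR of data positions = 1⊕1⊕0⊕1⊕0⊕1⊕1⊕0⊕0⊕1⊕1⊕1⊕1⊕0⊕0 = 1
p16 (pos 16,17,18,19,20,21,22,23,24,25,26,27,28,29,30,31): XOR of data positions = 1⊕1⊕1⊕0⊕0⊕0⊕1⊕0⊕0⊕1⊕1⊕1⊕1⊕0⊕0 = 0
Codeword: 0001100111010110111000100111100

0001100111010110111000100111100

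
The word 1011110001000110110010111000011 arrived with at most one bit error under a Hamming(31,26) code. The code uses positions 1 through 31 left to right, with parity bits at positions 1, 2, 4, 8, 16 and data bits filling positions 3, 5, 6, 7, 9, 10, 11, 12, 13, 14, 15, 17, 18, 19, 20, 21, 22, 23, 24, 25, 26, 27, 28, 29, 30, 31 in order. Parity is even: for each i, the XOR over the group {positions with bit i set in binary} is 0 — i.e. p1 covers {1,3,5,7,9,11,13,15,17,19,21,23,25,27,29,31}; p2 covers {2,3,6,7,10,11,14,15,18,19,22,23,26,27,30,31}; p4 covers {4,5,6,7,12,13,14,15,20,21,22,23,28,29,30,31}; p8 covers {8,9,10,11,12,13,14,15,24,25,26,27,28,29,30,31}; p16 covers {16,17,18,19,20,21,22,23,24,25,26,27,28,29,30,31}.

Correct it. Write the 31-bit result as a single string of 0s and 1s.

1011110001000100110010111000011

s1 (pos 1,3,5,7,9,11,13,15,17,19,21,23,25,27,29,31): 1⊕1⊕1⊕0⊕0⊕0⊕0⊕1⊕1⊕0⊕1⊕1⊕1⊕0⊕0⊕1 = 1
s2 (pos 2,3,6,7,10,11,14,15,18,19,22,23,26,27,30,31): 0⊕1⊕1⊕0⊕1⊕0⊕1⊕1⊕1⊕0⊕0⊕1⊕0⊕0⊕1⊕1 = 1
s4 (pos 4,5,6,7,12,13,14,15,20,21,22,23,28,29,30,31): 1⊕1⊕1⊕0⊕0⊕0⊕1⊕1⊕0⊕1⊕0⊕1⊕0⊕0⊕1⊕1 = 1
s8 (pos 8,9,10,11,12,13,14,15,24,25,26,27,28,29,30,31): 0⊕0⊕1⊕0⊕0⊕0⊕1⊕1⊕1⊕1⊕0⊕0⊕0⊕0⊕1⊕1 = 1
s16 (pos 16,17,18,19,20,21,22,23,24,25,26,27,28,29,30,31): 0⊕1⊕1⊕0⊕0⊕1⊕0⊕1⊕1⊕1⊕0⊕0⊕0⊕0⊕1⊕1 = 0
Syndrome s16…s1 = 01111 → error at position 15.
Flip position 15: 1011110001000110110010111000011 → 1011110001000100110010111000011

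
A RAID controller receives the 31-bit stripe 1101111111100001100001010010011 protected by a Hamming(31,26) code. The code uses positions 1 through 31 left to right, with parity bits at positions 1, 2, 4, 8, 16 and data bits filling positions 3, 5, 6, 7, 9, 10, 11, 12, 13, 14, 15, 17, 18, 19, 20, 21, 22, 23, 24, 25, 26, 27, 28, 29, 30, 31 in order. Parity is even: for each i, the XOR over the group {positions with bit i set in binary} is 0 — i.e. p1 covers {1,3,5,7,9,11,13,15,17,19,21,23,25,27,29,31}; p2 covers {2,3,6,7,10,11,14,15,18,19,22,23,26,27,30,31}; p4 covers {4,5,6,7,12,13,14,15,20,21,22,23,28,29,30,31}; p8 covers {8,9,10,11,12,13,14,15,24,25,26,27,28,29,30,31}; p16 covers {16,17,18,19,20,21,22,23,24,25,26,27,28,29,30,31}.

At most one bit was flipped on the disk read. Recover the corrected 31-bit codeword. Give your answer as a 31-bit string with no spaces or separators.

1101111111100001100000010010011

s1 (pos 1,3,5,7,9,11,13,15,17,19,21,23,25,27,29,31): 1⊕0⊕1⊕1⊕1⊕1⊕0⊕0⊕1⊕0⊕0⊕0⊕0⊕1⊕0⊕1 = 0
s2 (pos 2,3,6,7,10,11,14,15,18,19,22,23,26,27,30,31): 1⊕0⊕1⊕1⊕1⊕1⊕0⊕0⊕0⊕0⊕1⊕0⊕0⊕1⊕1⊕1 = 1
s4 (pos 4,5,6,7,12,13,14,15,20,21,22,23,28,29,30,31): 1⊕1⊕1⊕1⊕0⊕0⊕0⊕0⊕0⊕0⊕1⊕0⊕0⊕0⊕1⊕1 = 1
s8 (pos 8,9,10,11,12,13,14,15,24,25,26,27,28,29,30,31): 1⊕1⊕1⊕1⊕0⊕0⊕0⊕0⊕1⊕0⊕0⊕1⊕0⊕0⊕1⊕1 = 0
s16 (pos 16,17,18,19,20,21,22,23,24,25,26,27,28,29,30,31): 1⊕1⊕0⊕0⊕0⊕0⊕1⊕0⊕1⊕0⊕0⊕1⊕0⊕0⊕1⊕1 = 1
Syndrome s16…s1 = 10110 → error at position 22.
Flip position 22: 1101111111100001100001010010011 → 1101111111100001100000010010011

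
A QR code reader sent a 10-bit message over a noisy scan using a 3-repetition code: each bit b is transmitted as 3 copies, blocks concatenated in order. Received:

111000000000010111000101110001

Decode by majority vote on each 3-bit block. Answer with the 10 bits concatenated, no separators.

Block 1 (111): 3 ones → 1
Block 2 (000): 0 ones → 0
Block 3 (000): 0 ones → 0
Block 4 (000): 0 ones → 0
Block 5 (010): 1 one → 0
Block 6 (111): 3 ones → 1
Block 7 (000): 0 ones → 0
Block 8 (101): 2 ones → 1
Block 9 (110): 2 ones → 1
Block 10 (001): 1 one → 0

1000010110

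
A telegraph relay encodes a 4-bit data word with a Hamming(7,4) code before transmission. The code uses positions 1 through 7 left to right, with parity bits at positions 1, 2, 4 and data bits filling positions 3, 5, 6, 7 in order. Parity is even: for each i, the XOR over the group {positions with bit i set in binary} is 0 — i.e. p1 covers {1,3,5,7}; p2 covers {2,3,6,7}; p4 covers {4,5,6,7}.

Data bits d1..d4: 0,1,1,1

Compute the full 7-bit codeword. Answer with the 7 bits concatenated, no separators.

0001111

Place data at non-parity positions: p1 p2 0 p4 1 1 1
p1 (pos 1,3,5,7): XOR of data positions = 0⊕1⊕1 = 0
p2 (pos 2,3,6,7): XOR of data positions = 0⊕1⊕1 = 0
p4 (pos 4,5,6,7): XOR of data positions = 1⊕1⊕1 = 1
Codeword: 0001111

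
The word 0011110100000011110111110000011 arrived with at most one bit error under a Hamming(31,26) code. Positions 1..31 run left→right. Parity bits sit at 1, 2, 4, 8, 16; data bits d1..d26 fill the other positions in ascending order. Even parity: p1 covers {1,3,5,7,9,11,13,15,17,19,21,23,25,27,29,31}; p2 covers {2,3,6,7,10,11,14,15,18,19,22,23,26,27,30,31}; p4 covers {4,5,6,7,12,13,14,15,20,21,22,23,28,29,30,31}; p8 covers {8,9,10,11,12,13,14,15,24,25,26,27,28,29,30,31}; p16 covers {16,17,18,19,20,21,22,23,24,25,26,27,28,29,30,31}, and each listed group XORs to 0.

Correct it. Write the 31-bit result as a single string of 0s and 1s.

s1 (pos 1,3,5,7,9,11,13,15,17,19,21,23,25,27,29,31): 0⊕1⊕1⊕0⊕0⊕0⊕0⊕1⊕1⊕0⊕1⊕1⊕0⊕0⊕0⊕1 = 1
s2 (pos 2,3,6,7,10,11,14,15,18,19,22,23,26,27,30,31): 0⊕1⊕1⊕0⊕0⊕0⊕0⊕1⊕1⊕0⊕1⊕1⊕0⊕0⊕1⊕1 = 0
s4 (pos 4,5,6,7,12,13,14,15,20,21,22,23,28,29,30,31): 1⊕1⊕1⊕0⊕0⊕0⊕0⊕1⊕1⊕1⊕1⊕1⊕0⊕0⊕1⊕1 = 0
s8 (pos 8,9,10,11,12,13,14,15,24,25,26,27,28,29,30,31): 1⊕0⊕0⊕0⊕0⊕0⊕0⊕1⊕1⊕0⊕0⊕0⊕0⊕0⊕1⊕1 = 1
s16 (pos 16,17,18,19,20,21,22,23,24,25,26,27,28,29,30,31): 1⊕1⊕1⊕0⊕1⊕1⊕1⊕1⊕1⊕0⊕0⊕0⊕0⊕0⊕1⊕1 = 0
Syndrome s16…s1 = 01001 → error at position 9.
Flip position 9: 0011110100000011110111110000011 → 0011110110000011110111110000011

0011110110000011110111110000011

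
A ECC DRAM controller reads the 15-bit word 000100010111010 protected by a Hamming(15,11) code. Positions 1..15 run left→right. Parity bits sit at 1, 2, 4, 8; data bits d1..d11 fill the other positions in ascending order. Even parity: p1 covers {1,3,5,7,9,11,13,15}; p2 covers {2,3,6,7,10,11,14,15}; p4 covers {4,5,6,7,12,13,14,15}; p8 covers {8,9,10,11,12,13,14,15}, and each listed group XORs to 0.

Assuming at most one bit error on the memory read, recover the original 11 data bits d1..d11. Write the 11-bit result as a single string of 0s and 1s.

00000111011

s1 (pos 1,3,5,7,9,11,13,15): 0⊕0⊕0⊕0⊕0⊕1⊕0⊕0 = 1
s2 (pos 2,3,6,7,10,11,14,15): 0⊕0⊕0⊕0⊕1⊕1⊕1⊕0 = 1
s4 (pos 4,5,6,7,12,13,14,15): 1⊕0⊕0⊕0⊕1⊕0⊕1⊕0 = 1
s8 (pos 8,9,10,11,12,13,14,15): 1⊕0⊕1⊕1⊕1⊕0⊕1⊕0 = 1
Syndrome s8…s1 = 1111 → error at position 15.
Flip position 15: 000100010111010 → 000100010111011
Read data bits from positions 3,5,6,7,9,10,11,12,13,14,15: 00000111011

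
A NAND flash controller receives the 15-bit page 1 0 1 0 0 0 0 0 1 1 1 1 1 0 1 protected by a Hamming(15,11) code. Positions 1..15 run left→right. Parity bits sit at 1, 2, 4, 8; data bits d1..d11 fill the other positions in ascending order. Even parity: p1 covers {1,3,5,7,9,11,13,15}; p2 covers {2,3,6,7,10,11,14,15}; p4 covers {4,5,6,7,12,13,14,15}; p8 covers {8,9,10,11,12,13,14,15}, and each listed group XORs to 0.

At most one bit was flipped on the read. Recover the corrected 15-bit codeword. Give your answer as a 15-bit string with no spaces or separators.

101100001111101

s1 (pos 1,3,5,7,9,11,13,15): 1⊕1⊕0⊕0⊕1⊕1⊕1⊕1 = 0
s2 (pos 2,3,6,7,10,11,14,15): 0⊕1⊕0⊕0⊕1⊕1⊕0⊕1 = 0
s4 (pos 4,5,6,7,12,13,14,15): 0⊕0⊕0⊕0⊕1⊕1⊕0⊕1 = 1
s8 (pos 8,9,10,11,12,13,14,15): 0⊕1⊕1⊕1⊕1⊕1⊕0⊕1 = 0
Syndrome s8…s1 = 0100 → error at position 4.
Flip position 4: 101000001111101 → 101100001111101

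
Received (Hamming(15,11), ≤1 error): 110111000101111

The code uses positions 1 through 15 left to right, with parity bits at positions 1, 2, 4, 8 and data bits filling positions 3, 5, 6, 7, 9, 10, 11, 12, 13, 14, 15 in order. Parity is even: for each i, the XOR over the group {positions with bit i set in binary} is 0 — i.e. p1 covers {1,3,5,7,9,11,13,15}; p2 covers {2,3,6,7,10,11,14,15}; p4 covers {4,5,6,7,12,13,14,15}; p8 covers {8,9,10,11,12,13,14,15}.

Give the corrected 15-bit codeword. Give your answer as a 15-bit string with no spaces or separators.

110111000101101

s1 (pos 1,3,5,7,9,11,13,15): 1⊕0⊕1⊕0⊕0⊕0⊕1⊕1 = 0
s2 (pos 2,3,6,7,10,11,14,15): 1⊕0⊕1⊕0⊕1⊕0⊕1⊕1 = 1
s4 (pos 4,5,6,7,12,13,14,15): 1⊕1⊕1⊕0⊕1⊕1⊕1⊕1 = 1
s8 (pos 8,9,10,11,12,13,14,15): 0⊕0⊕1⊕0⊕1⊕1⊕1⊕1 = 1
Syndrome s8…s1 = 1110 → error at position 14.
Flip position 14: 110111000101111 → 110111000101101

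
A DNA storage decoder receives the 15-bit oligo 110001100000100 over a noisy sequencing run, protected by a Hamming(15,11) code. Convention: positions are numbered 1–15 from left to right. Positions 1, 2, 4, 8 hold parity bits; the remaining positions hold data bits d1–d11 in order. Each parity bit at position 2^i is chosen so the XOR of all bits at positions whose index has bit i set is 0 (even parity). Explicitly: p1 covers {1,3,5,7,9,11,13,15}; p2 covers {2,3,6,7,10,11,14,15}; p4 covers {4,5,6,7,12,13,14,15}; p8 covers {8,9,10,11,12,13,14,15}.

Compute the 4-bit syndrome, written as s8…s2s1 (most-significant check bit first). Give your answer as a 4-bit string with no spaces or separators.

s1 (pos 1,3,5,7,9,11,13,15): 1⊕0⊕0⊕1⊕0⊕0⊕1⊕0 = 1
s2 (pos 2,3,6,7,10,11,14,15): 1⊕0⊕1⊕1⊕0⊕0⊕0⊕0 = 1
s4 (pos 4,5,6,7,12,13,14,15): 0⊕0⊕1⊕1⊕0⊕1⊕0⊕0 = 1
s8 (pos 8,9,10,11,12,13,14,15): 0⊕0⊕0⊕0⊕0⊕1⊕0⊕0 = 1
Syndrome s8…s1 = 1111 → error at position 15.

1111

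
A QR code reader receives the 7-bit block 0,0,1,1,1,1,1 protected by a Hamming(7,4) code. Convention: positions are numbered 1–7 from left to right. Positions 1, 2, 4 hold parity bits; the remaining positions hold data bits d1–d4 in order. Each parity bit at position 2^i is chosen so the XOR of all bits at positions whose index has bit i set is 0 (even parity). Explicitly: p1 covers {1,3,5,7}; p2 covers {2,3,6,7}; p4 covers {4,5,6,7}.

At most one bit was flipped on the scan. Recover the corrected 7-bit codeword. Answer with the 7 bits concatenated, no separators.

s1 (pos 1,3,5,7): 0⊕1⊕1⊕1 = 1
s2 (pos 2,3,6,7): 0⊕1⊕1⊕1 = 1
s4 (pos 4,5,6,7): 1⊕1⊕1⊕1 = 0
Syndrome s4…s1 = 011 → error at position 3.
Flip position 3: 0011111 → 0001111

0001111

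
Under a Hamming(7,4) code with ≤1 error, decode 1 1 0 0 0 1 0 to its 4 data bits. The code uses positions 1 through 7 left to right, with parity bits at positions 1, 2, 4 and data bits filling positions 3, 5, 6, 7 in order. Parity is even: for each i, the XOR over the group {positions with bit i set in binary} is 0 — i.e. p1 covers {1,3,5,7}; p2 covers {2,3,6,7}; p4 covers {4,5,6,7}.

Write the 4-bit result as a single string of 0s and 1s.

s1 (pos 1,3,5,7): 1⊕0⊕0⊕0 = 1
s2 (pos 2,3,6,7): 1⊕0⊕1⊕0 = 0
s4 (pos 4,5,6,7): 0⊕0⊕1⊕0 = 1
Syndrome s4…s1 = 101 → error at position 5.
Flip position 5: 1100010 → 1100110
Read data bits from positions 3,5,6,7: 0110

0110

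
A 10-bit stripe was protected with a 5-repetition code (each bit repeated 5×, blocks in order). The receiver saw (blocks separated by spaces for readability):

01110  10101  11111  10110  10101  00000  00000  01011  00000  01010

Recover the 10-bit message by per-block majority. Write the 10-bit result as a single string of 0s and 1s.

Block 1 (01110): 3 ones → 1
Block 2 (10101): 3 ones → 1
Block 3 (11111): 5 ones → 1
Block 4 (10110): 3 ones → 1
Block 5 (10101): 3 ones → 1
Block 6 (00000): 0 ones → 0
Block 7 (00000): 0 ones → 0
Block 8 (01011): 3 ones → 1
Block 9 (00000): 0 ones → 0
Block 10 (01010): 2 ones → 0

1111100100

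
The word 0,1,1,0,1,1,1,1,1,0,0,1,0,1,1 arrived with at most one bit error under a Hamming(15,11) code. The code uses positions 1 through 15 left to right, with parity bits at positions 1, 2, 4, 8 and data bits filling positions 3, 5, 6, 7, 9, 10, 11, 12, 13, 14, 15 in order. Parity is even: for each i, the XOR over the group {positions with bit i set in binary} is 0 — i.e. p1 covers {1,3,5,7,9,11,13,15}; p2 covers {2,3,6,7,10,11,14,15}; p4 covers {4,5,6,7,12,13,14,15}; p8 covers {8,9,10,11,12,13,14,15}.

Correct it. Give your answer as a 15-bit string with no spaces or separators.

s1 (pos 1,3,5,7,9,11,13,15): 0⊕1⊕1⊕1⊕1⊕0⊕0⊕1 = 1
s2 (pos 2,3,6,7,10,11,14,15): 1⊕1⊕1⊕1⊕0⊕0⊕1⊕1 = 0
s4 (pos 4,5,6,7,12,13,14,15): 0⊕1⊕1⊕1⊕1⊕0⊕1⊕1 = 0
s8 (pos 8,9,10,11,12,13,14,15): 1⊕1⊕0⊕0⊕1⊕0⊕1⊕1 = 1
Syndrome s8…s1 = 1001 → error at position 9.
Flip position 9: 011011111001011 → 011011110001011

011011110001011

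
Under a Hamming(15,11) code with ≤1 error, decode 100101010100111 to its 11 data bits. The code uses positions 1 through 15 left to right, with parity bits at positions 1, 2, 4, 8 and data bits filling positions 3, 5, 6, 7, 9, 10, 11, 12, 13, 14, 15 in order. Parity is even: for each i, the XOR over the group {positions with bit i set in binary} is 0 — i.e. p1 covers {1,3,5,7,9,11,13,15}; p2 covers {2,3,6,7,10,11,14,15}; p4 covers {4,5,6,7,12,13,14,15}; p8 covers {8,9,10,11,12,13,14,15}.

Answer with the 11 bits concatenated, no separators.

s1 (pos 1,3,5,7,9,11,13,15): 1⊕0⊕0⊕0⊕0⊕0⊕1⊕1 = 1
s2 (pos 2,3,6,7,10,11,14,15): 0⊕0⊕1⊕0⊕1⊕0⊕1⊕1 = 0
s4 (pos 4,5,6,7,12,13,14,15): 1⊕0⊕1⊕0⊕0⊕1⊕1⊕1 = 1
s8 (pos 8,9,10,11,12,13,14,15): 1⊕0⊕1⊕0⊕0⊕1⊕1⊕1 = 1
Syndrome s8…s1 = 1101 → error at position 13.
Flip position 13: 100101010100111 → 100101010100011
Read data bits from positions 3,5,6,7,9,10,11,12,13,14,15: 00100100011

00100100011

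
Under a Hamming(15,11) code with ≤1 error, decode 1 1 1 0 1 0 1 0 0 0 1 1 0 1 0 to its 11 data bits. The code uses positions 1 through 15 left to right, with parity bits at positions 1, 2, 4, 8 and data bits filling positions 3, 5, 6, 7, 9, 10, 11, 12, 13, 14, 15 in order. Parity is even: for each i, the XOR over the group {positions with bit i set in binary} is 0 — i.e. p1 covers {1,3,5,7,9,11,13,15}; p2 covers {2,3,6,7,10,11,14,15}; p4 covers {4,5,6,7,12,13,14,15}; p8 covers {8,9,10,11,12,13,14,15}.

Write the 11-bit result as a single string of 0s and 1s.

11010001010

s1 (pos 1,3,5,7,9,11,13,15): 1⊕1⊕1⊕1⊕0⊕1⊕0⊕0 = 1
s2 (pos 2,3,6,7,10,11,14,15): 1⊕1⊕0⊕1⊕0⊕1⊕1⊕0 = 1
s4 (pos 4,5,6,7,12,13,14,15): 0⊕1⊕0⊕1⊕1⊕0⊕1⊕0 = 0
s8 (pos 8,9,10,11,12,13,14,15): 0⊕0⊕0⊕1⊕1⊕0⊕1⊕0 = 1
Syndrome s8…s1 = 1011 → error at position 11.
Flip position 11: 111010100011010 → 111010100001010
Read data bits from positions 3,5,6,7,9,10,11,12,13,14,15: 11010001010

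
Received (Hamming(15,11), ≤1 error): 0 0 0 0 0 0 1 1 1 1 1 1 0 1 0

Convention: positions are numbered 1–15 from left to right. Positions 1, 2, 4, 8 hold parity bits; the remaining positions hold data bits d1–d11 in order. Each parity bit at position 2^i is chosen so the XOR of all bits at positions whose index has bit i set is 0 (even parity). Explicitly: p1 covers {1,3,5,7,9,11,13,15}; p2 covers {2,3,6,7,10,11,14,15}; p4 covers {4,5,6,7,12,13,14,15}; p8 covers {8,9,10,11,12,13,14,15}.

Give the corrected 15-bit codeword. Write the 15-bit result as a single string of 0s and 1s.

000010111111010

s1 (pos 1,3,5,7,9,11,13,15): 0⊕0⊕0⊕1⊕1⊕1⊕0⊕0 = 1
s2 (pos 2,3,6,7,10,11,14,15): 0⊕0⊕0⊕1⊕1⊕1⊕1⊕0 = 0
s4 (pos 4,5,6,7,12,13,14,15): 0⊕0⊕0⊕1⊕1⊕0⊕1⊕0 = 1
s8 (pos 8,9,10,11,12,13,14,15): 1⊕1⊕1⊕1⊕1⊕0⊕1⊕0 = 0
Syndrome s8…s1 = 0101 → error at position 5.
Flip position 5: 000000111111010 → 000010111111010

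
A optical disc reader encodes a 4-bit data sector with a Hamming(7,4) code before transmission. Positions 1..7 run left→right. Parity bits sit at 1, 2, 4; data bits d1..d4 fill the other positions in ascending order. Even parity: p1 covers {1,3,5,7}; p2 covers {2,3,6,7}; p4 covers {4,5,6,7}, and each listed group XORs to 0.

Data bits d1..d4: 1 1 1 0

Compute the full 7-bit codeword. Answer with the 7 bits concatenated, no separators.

Place data at non-parity positions: p1 p2 1 p4 1 1 0
p1 (pos 1,3,5,7): XOR of data positions = 1⊕1⊕0 = 0
p2 (pos 2,3,6,7): XOR of data positions = 1⊕1⊕0 = 0
p4 (pos 4,5,6,7): XOR of data positions = 1⊕1⊕0 = 0
Codeword: 0010110

0010110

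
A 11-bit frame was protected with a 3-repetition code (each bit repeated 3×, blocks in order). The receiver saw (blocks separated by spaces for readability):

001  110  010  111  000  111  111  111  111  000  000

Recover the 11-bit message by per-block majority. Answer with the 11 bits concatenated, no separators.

Block 1 (001): 1 one → 0
Block 2 (110): 2 ones → 1
Block 3 (010): 1 one → 0
Block 4 (111): 3 ones → 1
Block 5 (000): 0 ones → 0
Block 6 (111): 3 ones → 1
Block 7 (111): 3 ones → 1
Block 8 (111): 3 ones → 1
Block 9 (111): 3 ones → 1
Block 10 (000): 0 ones → 0
Block 11 (000): 0 ones → 0

01010111100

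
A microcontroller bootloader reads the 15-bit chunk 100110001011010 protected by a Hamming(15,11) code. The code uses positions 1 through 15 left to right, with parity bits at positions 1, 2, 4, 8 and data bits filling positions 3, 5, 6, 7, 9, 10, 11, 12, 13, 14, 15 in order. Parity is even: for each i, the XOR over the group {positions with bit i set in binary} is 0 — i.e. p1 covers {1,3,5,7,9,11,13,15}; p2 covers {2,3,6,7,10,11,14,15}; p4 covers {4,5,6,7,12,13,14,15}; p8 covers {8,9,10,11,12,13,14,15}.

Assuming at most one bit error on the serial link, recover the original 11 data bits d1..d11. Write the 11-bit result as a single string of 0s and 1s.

s1 (pos 1,3,5,7,9,11,13,15): 1⊕0⊕1⊕0⊕1⊕1⊕0⊕0 = 0
s2 (pos 2,3,6,7,10,11,14,15): 0⊕0⊕0⊕0⊕0⊕1⊕1⊕0 = 0
s4 (pos 4,5,6,7,12,13,14,15): 1⊕1⊕0⊕0⊕1⊕0⊕1⊕0 = 0
s8 (pos 8,9,10,11,12,13,14,15): 0⊕1⊕0⊕1⊕1⊕0⊕1⊕0 = 0
Syndrome s8…s1 = 0000 → no error.
Read data bits from positions 3,5,6,7,9,10,11,12,13,14,15: 01001011010

01001011010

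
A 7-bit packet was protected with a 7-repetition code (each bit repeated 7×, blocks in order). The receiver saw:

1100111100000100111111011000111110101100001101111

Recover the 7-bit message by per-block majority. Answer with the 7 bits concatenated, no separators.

Block 1 (1100111): 5 ones → 1
Block 2 (1000001): 2 ones → 0
Block 3 (0011111): 5 ones → 1
Block 4 (1011000): 3 ones → 0
Block 5 (1111101): 6 ones → 1
Block 6 (0110000): 2 ones → 0
Block 7 (1101111): 6 ones → 1

1010101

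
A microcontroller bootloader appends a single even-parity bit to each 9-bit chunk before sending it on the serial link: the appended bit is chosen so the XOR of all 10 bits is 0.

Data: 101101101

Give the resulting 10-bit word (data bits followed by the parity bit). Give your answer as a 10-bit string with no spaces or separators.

1011011010

XOR of the 9 data bits: 1⊕0⊕1⊕1⊕0⊕1⊕1⊕0⊕1 = 0
Parity bit = 0 (so all 10 bits XOR to 0).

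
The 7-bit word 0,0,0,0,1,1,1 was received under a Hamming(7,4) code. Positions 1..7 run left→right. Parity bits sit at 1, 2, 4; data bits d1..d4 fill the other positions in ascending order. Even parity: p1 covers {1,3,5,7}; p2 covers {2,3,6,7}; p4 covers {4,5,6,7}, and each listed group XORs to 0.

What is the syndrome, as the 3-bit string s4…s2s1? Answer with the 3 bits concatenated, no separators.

s1 (pos 1,3,5,7): 0⊕0⊕1⊕1 = 0
s2 (pos 2,3,6,7): 0⊕0⊕1⊕1 = 0
s4 (pos 4,5,6,7): 0⊕1⊕1⊕1 = 1
Syndrome s4…s1 = 100 → error at position 4.

100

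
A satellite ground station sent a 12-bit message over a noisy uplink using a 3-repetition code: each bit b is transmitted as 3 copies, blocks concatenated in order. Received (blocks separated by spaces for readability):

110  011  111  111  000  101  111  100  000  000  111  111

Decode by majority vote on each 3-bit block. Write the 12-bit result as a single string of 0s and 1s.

Block 1 (110): 2 ones → 1
Block 2 (011): 2 ones → 1
Block 3 (111): 3 ones → 1
Block 4 (111): 3 ones → 1
Block 5 (000): 0 ones → 0
Block 6 (101): 2 ones → 1
Block 7 (111): 3 ones → 1
Block 8 (100): 1 one → 0
Block 9 (000): 0 ones → 0
Block 10 (000): 0 ones → 0
Block 11 (111): 3 ones → 1
Block 12 (111): 3 ones → 1

111101100011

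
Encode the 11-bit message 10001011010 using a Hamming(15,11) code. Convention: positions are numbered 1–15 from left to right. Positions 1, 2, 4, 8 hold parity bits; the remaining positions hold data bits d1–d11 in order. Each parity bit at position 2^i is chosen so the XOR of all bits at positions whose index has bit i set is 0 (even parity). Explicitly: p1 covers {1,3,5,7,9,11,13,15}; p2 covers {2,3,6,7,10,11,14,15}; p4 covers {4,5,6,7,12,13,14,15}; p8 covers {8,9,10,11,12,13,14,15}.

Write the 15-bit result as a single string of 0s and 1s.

Place data at non-parity positions: p1 p2 1 p4 0 0 0 p8 1 0 1 1 0 1 0
p1 (pos 1,3,5,7,9,11,13,15): XOR of data positions = 1⊕0⊕0⊕1⊕1⊕0⊕0 = 1
p2 (pos 2,3,6,7,10,11,14,15): XOR of data positions = 1⊕0⊕0⊕0⊕1⊕1⊕0 = 1
p4 (pos 4,5,6,7,12,13,14,15): XOR of data positions = 0⊕0⊕0⊕1⊕0⊕1⊕0 = 0
p8 (pos 8,9,10,11,12,13,14,15): XOR of data positions = 1⊕0⊕1⊕1⊕0⊕1⊕0 = 0
Codeword: 111000001011010

111000001011010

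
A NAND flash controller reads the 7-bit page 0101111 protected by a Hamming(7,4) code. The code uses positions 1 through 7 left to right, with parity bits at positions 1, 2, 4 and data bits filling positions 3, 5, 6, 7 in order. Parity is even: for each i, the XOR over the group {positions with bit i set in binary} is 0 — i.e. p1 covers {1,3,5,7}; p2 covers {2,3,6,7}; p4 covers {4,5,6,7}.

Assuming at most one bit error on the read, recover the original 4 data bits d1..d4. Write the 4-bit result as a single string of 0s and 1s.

0111

s1 (pos 1,3,5,7): 0⊕0⊕1⊕1 = 0
s2 (pos 2,3,6,7): 1⊕0⊕1⊕1 = 1
s4 (pos 4,5,6,7): 1⊕1⊕1⊕1 = 0
Syndrome s4…s1 = 010 → error at position 2.
Flip position 2: 0101111 → 0001111
Read data bits from positions 3,5,6,7: 0111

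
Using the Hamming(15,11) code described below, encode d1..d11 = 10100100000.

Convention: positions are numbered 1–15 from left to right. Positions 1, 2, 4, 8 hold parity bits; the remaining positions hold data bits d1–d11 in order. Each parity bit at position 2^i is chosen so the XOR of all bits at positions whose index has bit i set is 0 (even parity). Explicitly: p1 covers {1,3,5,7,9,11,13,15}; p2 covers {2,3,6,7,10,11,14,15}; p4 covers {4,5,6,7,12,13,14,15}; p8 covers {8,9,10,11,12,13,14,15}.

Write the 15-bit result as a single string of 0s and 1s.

Place data at non-parity positions: p1 p2 1 p4 0 1 0 p8 0 1 0 0 0 0 0
p1 (pos 1,3,5,7,9,11,13,15): XOR of data positions = 1⊕0⊕0⊕0⊕0⊕0⊕0 = 1
p2 (pos 2,3,6,7,10,11,14,15): XOR of data positions = 1⊕1⊕0⊕1⊕0⊕0⊕0 = 1
p4 (pos 4,5,6,7,12,13,14,15): XOR of data positions = 0⊕1⊕0⊕0⊕0⊕0⊕0 = 1
p8 (pos 8,9,10,11,12,13,14,15): XOR of data positions = 0⊕1⊕0⊕0⊕0⊕0⊕0 = 1
Codeword: 111101010100000

111101010100000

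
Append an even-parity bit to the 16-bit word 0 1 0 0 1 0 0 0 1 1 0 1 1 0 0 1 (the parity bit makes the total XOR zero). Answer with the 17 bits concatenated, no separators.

XOR of the 16 data bits: 0⊕1⊕0⊕0⊕1⊕0⊕0⊕0⊕1⊕1⊕0⊕1⊕1⊕0⊕0⊕1 = 1
Parity bit = 1 (so all 17 bits XOR to 0).

01001000110110011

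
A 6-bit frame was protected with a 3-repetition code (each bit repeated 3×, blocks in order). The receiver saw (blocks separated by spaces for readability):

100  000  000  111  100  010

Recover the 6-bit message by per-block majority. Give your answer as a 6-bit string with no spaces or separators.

000100

Block 1 (100): 1 one → 0
Block 2 (000): 0 ones → 0
Block 3 (000): 0 ones → 0
Block 4 (111): 3 ones → 1
Block 5 (100): 1 one → 0
Block 6 (010): 1 one → 0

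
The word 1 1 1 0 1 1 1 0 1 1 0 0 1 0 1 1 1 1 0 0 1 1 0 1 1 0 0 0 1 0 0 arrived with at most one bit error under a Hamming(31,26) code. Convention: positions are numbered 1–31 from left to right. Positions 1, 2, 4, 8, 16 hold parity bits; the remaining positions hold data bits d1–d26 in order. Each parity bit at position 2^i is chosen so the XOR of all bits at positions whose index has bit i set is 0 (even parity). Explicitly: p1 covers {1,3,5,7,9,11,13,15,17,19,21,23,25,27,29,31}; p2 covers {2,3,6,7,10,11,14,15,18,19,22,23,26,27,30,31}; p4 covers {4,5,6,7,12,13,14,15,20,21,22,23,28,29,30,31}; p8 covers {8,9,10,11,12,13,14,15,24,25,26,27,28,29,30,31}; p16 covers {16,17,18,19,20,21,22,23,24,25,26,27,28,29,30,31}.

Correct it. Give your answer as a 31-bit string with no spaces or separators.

s1 (pos 1,3,5,7,9,11,13,15,17,19,21,23,25,27,29,31): 1⊕1⊕1⊕1⊕1⊕0⊕1⊕1⊕1⊕0⊕1⊕0⊕1⊕0⊕1⊕0 = 1
s2 (pos 2,3,6,7,10,11,14,15,18,19,22,23,26,27,30,31): 1⊕1⊕1⊕1⊕1⊕0⊕0⊕1⊕1⊕0⊕1⊕0⊕0⊕0⊕0⊕0 = 0
s4 (pos 4,5,6,7,12,13,14,15,20,21,22,23,28,29,30,31): 0⊕1⊕1⊕1⊕0⊕1⊕0⊕1⊕0⊕1⊕1⊕0⊕0⊕1⊕0⊕0 = 0
s8 (pos 8,9,10,11,12,13,14,15,24,25,26,27,28,29,30,31): 0⊕1⊕1⊕0⊕0⊕1⊕0⊕1⊕1⊕1⊕0⊕0⊕0⊕1⊕0⊕0 = 1
s16 (pos 16,17,18,19,20,21,22,23,24,25,26,27,28,29,30,31): 1⊕1⊕1⊕0⊕0⊕1⊕1⊕0⊕1⊕1⊕0⊕0⊕0⊕1⊕0⊕0 = 0
Syndrome s16…s1 = 01001 → error at position 9.
Flip position 9: 1110111011001011110011011000100 → 1110111001001011110011011000100

1110111001001011110011011000100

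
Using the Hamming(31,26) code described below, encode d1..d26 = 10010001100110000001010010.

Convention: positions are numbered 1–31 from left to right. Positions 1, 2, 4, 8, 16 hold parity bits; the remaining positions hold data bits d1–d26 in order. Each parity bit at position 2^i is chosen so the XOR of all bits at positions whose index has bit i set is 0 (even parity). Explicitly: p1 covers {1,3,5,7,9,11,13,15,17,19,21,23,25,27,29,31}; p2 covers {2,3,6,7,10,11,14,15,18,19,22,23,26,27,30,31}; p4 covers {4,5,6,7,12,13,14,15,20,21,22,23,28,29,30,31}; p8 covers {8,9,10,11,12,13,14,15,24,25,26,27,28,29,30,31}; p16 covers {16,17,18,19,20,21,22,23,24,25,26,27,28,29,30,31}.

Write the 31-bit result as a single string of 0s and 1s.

Place data at non-parity positions: p1 p2 1 p4 0 0 1 p8 0 0 0 1 1 0 0 p16 1 1 0 0 0 0 0 0 1 0 1 0 0 1 0
p1 (pos 1,3,5,7,9,11,13,15,17,19,21,23,25,27,29,31): XOR of data positions = 1⊕0⊕1⊕0⊕0⊕1⊕0⊕1⊕0⊕0⊕0⊕1⊕1⊕0⊕0 = 0
p2 (pos 2,3,6,7,10,11,14,15,18,19,22,23,26,27,30,31): XOR of data positions = 1⊕0⊕1⊕0⊕0⊕0⊕0⊕1⊕0⊕0⊕0⊕0⊕1⊕1⊕0 = 1
p4 (pos 4,5,6,7,12,13,14,15,20,21,22,23,28,29,30,31): XOR of data positions = 0⊕0⊕1⊕1⊕1⊕0⊕0⊕0⊕0⊕0⊕0⊕0⊕0⊕1⊕0 = 0
p8 (pos 8,9,10,11,12,13,14,15,24,25,26,27,28,29,30,31): XOR of data positions = 0⊕0⊕0⊕1⊕1⊕0⊕0⊕0⊕1⊕0⊕1⊕0⊕0⊕1⊕0 = 1
p16 (pos 16,17,18,19,20,21,22,23,24,25,26,27,28,29,30,31): XOR of data positions = 1⊕1⊕0⊕0⊕0⊕0⊕0⊕0⊕1⊕0⊕1⊕0⊕0⊕1⊕0 = 1
Codeword: 0110001100011001110000001010010

0110001100011001110000001010010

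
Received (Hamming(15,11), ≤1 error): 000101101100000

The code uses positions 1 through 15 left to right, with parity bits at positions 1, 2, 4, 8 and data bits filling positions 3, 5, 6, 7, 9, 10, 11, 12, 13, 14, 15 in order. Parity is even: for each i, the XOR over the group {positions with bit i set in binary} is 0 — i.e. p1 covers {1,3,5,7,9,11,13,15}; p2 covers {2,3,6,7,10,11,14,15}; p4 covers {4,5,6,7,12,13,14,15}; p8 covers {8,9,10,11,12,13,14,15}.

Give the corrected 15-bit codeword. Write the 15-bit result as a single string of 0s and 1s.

s1 (pos 1,3,5,7,9,11,13,15): 0⊕0⊕0⊕1⊕1⊕0⊕0⊕0 = 0
s2 (pos 2,3,6,7,10,11,14,15): 0⊕0⊕1⊕1⊕1⊕0⊕0⊕0 = 1
s4 (pos 4,5,6,7,12,13,14,15): 1⊕0⊕1⊕1⊕0⊕0⊕0⊕0 = 1
s8 (pos 8,9,10,11,12,13,14,15): 0⊕1⊕1⊕0⊕0⊕0⊕0⊕0 = 0
Syndrome s8…s1 = 0110 → error at position 6.
Flip position 6: 000101101100000 → 000100101100000

000100101100000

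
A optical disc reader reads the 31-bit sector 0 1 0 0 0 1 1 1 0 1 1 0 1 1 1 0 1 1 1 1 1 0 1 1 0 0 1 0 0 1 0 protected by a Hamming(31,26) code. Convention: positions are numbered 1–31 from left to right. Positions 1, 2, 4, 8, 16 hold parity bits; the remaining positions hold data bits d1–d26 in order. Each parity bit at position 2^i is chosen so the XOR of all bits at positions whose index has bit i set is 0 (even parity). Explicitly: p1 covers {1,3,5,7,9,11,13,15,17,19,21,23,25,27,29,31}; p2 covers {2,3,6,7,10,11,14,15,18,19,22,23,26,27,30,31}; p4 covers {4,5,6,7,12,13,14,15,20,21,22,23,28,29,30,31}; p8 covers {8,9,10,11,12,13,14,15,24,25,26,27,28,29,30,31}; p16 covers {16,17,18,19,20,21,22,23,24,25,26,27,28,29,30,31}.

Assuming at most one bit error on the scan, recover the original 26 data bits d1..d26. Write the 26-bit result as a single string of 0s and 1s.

s1 (pos 1,3,5,7,9,11,13,15,17,19,21,23,25,27,29,31): 0⊕0⊕0⊕1⊕0⊕1⊕1⊕1⊕1⊕1⊕1⊕1⊕0⊕1⊕0⊕0 = 1
s2 (pos 2,3,6,7,10,11,14,15,18,19,22,23,26,27,30,31): 1⊕0⊕1⊕1⊕1⊕1⊕1⊕1⊕1⊕1⊕0⊕1⊕0⊕1⊕1⊕0 = 0
s4 (pos 4,5,6,7,12,13,14,15,20,21,22,23,28,29,30,31): 0⊕0⊕1⊕1⊕0⊕1⊕1⊕1⊕1⊕1⊕0⊕1⊕0⊕0⊕1⊕0 = 1
s8 (pos 8,9,10,11,12,13,14,15,24,25,26,27,28,29,30,31): 1⊕0⊕1⊕1⊕0⊕1⊕1⊕1⊕1⊕0⊕0⊕1⊕0⊕0⊕1⊕0 = 1
s16 (pos 16,17,18,19,20,21,22,23,24,25,26,27,28,29,30,31): 0⊕1⊕1⊕1⊕1⊕1⊕0⊕1⊕1⊕0⊕0⊕1⊕0⊕0⊕1⊕0 = 1
Syndrome s16…s1 = 11101 → error at position 29.
Flip position 29: 0100011101101110111110110010010 → 0100011101101110111110110010110
Read data bits from positions 3,5,6,7,9,10,11,12,13,14,15,17,18,19,20,21,22,23,24,25,26,27,28,29,30,31: 00110110111111110110010110

00110110111111110110010110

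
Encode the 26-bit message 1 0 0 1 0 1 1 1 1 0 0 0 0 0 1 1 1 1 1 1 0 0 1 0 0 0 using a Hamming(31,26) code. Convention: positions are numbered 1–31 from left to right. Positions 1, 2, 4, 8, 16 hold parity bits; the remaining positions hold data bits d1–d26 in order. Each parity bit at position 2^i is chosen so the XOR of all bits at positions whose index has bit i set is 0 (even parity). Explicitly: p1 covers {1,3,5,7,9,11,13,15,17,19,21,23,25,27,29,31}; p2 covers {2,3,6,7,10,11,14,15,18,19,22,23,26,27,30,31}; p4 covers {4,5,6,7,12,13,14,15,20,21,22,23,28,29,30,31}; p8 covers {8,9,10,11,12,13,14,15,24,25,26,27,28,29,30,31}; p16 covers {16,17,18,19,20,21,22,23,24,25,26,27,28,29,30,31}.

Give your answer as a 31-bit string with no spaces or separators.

1010001101111001000111111001000

Place data at non-parity positions: p1 p2 1 p4 0 0 1 p8 0 1 1 1 1 0 0 p16 0 0 0 1 1 1 1 1 1 0 0 1 0 0 0
p1 (pos 1,3,5,7,9,11,13,15,17,19,21,23,25,27,29,31): XOR of data positions = 1⊕0⊕1⊕0⊕1⊕1⊕0⊕0⊕0⊕1⊕1⊕1⊕0⊕0⊕0 = 1
p2 (pos 2,3,6,7,10,11,14,15,18,19,22,23,26,27,30,31): XOR of data positions = 1⊕0⊕1⊕1⊕1⊕0⊕0⊕0⊕0⊕1⊕1⊕0⊕0⊕0⊕0 = 0
p4 (pos 4,5,6,7,12,13,14,15,20,21,22,23,28,29,30,31): XOR of data positions = 0⊕0⊕1⊕1⊕1⊕0⊕0⊕1⊕1⊕1⊕1⊕1⊕0⊕0⊕0 = 0
p8 (pos 8,9,10,11,12,13,14,15,24,25,26,27,28,29,30,31): XOR of data positions = 0⊕1⊕1⊕1⊕1⊕0⊕0⊕1⊕1⊕0⊕0⊕1⊕0⊕0⊕0 = 1
p16 (pos 16,17,18,19,20,21,22,23,24,25,26,27,28,29,30,31): XOR of data positions = 0⊕0⊕0⊕1⊕1⊕1⊕1⊕1⊕1⊕0⊕0⊕1⊕0⊕0⊕0 = 1
Codeword: 1010001101111001000111111001000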